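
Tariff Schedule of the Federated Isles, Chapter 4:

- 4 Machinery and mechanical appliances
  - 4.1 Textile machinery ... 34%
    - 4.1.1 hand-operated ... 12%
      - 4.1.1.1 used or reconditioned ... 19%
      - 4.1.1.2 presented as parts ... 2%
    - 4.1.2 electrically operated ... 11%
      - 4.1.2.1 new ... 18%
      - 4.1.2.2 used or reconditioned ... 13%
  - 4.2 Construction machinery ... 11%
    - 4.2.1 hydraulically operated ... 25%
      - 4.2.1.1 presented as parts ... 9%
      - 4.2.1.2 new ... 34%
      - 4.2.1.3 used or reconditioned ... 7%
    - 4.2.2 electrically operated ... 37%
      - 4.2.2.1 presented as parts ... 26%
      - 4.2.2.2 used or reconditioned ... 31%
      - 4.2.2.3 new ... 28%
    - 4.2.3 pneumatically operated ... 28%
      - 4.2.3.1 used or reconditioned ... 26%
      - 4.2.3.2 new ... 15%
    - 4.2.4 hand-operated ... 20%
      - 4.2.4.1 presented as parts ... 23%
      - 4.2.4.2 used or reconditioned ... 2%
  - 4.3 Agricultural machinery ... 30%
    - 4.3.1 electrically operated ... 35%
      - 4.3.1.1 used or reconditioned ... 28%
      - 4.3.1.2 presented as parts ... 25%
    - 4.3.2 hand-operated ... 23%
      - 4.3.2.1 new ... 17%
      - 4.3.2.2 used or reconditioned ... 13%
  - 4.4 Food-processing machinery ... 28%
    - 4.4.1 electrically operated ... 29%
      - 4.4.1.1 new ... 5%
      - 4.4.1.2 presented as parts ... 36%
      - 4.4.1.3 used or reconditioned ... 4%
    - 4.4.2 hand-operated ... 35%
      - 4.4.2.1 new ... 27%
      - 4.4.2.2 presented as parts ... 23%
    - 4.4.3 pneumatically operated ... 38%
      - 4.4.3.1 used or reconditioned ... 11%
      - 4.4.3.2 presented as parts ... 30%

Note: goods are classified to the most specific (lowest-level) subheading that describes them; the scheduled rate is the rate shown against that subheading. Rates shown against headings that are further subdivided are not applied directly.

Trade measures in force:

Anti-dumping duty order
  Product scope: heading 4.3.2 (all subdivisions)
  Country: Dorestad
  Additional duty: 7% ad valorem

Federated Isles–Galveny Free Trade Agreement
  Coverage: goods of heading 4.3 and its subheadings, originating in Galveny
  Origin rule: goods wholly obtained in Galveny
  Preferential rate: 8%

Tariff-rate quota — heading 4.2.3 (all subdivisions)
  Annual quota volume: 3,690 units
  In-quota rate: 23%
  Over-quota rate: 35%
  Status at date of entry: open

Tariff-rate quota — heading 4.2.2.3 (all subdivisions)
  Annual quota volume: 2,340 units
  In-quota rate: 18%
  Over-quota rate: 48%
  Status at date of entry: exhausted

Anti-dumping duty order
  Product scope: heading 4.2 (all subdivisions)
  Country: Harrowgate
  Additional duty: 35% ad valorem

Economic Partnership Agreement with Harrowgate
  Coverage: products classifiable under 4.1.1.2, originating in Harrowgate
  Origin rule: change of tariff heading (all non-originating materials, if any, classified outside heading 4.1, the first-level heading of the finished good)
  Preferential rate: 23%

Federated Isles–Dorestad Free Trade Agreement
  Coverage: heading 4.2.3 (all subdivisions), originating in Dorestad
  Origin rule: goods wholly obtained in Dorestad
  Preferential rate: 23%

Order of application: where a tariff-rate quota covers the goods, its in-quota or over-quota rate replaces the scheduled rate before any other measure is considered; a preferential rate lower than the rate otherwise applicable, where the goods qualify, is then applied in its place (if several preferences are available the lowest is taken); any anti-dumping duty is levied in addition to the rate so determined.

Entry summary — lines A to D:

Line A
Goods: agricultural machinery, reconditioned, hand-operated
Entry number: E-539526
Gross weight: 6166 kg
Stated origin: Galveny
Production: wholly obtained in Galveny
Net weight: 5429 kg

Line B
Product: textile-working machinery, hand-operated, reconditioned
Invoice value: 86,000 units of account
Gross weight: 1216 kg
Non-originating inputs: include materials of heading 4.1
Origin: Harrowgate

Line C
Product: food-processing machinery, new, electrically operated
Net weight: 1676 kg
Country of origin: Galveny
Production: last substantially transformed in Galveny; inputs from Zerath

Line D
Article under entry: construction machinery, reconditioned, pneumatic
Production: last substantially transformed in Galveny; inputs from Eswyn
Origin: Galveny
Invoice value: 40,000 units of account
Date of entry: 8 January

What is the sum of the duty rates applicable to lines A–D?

55%

Line A: agricultural → 4.3; hand-operated → 4.3.2; reconditioned → 4.3.2.2. Scheduled 13%. Galveny agreement on 4.3: wholly obtained → 8% available; preferential 8%. → 8%.
Line B: textile-working → 4.1; hand-operated → 4.1.1; reconditioned → 4.1.1.1. Scheduled 19%. Harrowgate agreement on 4.1.1.2: 4.1.1.1 not covered. → 19%.
Line C: food-processing → 4.4; electrically operated → 4.4.1; new → 4.4.1.1. Scheduled 5%. Galveny agreement on 4.3: 4.4.1.1 not covered. → 5%.
Line D: construction → 4.2; pneumatic → 4.2.3; reconditioned → 4.2.3.1. Scheduled 26%. quota on 4.2.3 open → in-quota 23%; Galveny agreement on 4.3: 4.2.3.1 not covered. → 23%.
Sum: 8% + 19% + 5% + 23% = 55%.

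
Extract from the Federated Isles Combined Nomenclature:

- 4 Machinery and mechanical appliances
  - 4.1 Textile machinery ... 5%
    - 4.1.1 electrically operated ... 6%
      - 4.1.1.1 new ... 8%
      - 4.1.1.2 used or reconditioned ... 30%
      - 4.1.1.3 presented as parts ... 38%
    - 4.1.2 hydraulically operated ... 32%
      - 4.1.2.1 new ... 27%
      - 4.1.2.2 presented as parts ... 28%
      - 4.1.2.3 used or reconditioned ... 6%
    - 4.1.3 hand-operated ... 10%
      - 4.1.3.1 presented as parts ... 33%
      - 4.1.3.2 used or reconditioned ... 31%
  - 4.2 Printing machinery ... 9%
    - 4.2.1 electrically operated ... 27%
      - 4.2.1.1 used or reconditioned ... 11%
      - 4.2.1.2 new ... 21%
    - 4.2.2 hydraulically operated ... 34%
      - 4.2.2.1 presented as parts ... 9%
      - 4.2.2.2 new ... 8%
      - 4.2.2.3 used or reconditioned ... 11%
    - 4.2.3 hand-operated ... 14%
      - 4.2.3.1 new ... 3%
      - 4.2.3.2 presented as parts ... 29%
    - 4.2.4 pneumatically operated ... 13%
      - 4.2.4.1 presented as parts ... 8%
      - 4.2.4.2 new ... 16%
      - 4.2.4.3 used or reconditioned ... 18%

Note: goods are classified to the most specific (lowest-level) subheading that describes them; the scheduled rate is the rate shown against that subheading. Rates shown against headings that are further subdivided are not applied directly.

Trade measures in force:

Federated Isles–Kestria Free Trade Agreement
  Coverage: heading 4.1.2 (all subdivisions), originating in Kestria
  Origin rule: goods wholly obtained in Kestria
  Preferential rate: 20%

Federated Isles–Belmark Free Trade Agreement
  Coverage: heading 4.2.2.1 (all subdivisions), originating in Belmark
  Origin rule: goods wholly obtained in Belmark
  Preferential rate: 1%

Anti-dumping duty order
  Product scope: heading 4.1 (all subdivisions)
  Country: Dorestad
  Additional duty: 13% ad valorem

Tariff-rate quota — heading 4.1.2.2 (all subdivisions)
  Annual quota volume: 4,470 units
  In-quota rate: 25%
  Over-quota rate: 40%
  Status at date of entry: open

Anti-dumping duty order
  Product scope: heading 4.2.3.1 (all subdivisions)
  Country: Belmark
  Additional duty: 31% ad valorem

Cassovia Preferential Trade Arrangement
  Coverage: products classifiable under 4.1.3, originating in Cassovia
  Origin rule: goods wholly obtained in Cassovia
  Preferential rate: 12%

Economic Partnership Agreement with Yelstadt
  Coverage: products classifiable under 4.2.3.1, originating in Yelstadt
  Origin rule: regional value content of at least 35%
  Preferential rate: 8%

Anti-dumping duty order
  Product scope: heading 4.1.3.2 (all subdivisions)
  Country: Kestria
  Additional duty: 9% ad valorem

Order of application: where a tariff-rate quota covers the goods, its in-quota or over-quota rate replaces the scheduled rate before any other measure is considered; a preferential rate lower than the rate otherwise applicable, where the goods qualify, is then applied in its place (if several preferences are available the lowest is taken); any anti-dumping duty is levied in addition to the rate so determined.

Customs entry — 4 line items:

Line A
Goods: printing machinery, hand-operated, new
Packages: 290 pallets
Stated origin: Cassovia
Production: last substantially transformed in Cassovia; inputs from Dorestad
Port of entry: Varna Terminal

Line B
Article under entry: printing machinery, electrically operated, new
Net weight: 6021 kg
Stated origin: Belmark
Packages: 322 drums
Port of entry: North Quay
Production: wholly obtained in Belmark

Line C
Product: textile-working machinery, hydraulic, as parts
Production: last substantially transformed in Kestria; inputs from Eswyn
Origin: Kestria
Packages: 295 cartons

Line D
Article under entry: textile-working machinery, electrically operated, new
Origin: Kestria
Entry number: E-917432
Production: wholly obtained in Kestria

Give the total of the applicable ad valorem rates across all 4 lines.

Line A: printing → 4.2; hand-operated → 4.2.3; new → 4.2.3.1. Scheduled 3%. Cassovia agreement on 4.1.3: 4.2.3.1 not covered. → 3%.
Line B: printing → 4.2; electrically operated → 4.2.1; new → 4.2.1.2. Scheduled 21%. Belmark agreement on 4.2.2.1: 4.2.1.2 not covered. → 21%.
Line C: textile-working → 4.1; hydraulic → 4.1.2; as parts → 4.1.2.2. Scheduled 28%. quota on 4.1.2.2 open → in-quota 25%; Kestria agreement on 4.1.2: not wholly obtained. → 25%.
Line D: textile-working → 4.1; electrically operated → 4.1.1; new → 4.1.1.1. Scheduled 8%. Kestria agreement on 4.1.2: 4.1.1.1 not covered. → 8%.
Sum: 3% + 21% + 25% + 8% = 57%.

57%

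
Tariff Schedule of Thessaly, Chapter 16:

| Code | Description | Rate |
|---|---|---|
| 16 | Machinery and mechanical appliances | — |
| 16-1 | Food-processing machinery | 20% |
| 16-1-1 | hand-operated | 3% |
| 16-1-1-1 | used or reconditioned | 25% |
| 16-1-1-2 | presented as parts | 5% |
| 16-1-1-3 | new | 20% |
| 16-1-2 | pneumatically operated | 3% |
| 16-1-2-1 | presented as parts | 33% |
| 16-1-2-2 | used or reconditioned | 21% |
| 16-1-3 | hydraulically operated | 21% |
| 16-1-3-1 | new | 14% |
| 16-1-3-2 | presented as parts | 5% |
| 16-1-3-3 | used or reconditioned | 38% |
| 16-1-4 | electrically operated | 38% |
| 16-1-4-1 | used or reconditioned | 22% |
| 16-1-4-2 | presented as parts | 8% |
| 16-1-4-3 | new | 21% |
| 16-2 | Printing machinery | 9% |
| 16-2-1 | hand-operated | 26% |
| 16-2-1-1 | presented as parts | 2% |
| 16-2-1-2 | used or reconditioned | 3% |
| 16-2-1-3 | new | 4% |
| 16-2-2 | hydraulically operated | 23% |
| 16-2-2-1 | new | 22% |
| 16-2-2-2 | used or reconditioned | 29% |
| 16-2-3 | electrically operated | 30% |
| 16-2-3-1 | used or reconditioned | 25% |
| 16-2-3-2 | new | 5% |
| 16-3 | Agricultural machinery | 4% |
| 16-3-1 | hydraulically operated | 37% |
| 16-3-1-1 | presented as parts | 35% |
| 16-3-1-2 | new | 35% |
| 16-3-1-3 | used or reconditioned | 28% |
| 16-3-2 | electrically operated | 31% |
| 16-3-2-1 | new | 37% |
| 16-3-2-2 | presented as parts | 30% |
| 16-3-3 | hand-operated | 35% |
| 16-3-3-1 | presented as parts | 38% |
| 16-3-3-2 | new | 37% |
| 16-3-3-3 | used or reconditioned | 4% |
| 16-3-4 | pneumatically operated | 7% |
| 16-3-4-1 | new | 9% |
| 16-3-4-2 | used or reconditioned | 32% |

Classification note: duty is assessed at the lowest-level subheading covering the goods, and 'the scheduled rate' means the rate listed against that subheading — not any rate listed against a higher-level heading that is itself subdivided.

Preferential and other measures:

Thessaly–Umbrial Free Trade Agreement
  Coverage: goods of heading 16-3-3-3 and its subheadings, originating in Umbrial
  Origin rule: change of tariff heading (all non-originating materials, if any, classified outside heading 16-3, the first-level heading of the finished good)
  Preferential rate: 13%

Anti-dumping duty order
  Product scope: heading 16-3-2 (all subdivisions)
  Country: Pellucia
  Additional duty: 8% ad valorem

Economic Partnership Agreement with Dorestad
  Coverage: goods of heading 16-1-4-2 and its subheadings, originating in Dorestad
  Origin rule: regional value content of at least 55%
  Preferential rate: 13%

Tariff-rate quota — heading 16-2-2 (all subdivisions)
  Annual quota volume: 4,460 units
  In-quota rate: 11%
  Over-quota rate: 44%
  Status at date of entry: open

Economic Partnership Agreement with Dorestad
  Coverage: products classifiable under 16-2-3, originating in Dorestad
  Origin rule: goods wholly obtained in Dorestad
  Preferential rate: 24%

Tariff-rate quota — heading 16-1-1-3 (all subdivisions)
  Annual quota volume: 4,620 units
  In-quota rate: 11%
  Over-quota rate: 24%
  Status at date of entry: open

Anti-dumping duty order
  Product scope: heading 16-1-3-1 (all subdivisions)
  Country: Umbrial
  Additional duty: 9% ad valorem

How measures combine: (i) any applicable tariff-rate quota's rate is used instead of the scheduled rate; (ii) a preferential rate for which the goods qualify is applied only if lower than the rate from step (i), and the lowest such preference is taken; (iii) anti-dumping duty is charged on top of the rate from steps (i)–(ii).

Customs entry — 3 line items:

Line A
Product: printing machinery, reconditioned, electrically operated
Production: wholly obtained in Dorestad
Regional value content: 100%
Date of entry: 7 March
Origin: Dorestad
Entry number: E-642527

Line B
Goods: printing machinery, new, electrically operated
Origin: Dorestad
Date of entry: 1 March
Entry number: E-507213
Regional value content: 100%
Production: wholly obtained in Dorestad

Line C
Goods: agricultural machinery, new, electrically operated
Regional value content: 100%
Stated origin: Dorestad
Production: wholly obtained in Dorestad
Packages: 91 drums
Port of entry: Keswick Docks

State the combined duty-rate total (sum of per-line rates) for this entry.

Line A: printing → 16-2; electrically operated → 16-2-3; reconditioned → 16-2-3-1. Scheduled 25%. Dorestad agreement on 16-1-4-2: 16-2-3-1 not covered; Dorestad agreement on 16-2-3: wholly obtained → 24% available; preferential 24%. → 24%.
Line B: printing → 16-2; electrically operated → 16-2-3; new → 16-2-3-2. Scheduled 5%. Dorestad agreement on 16-1-4-2: 16-2-3-2 not covered; Dorestad agreement on 16-2-3: wholly obtained → 24% available; preference 24% not lower than 5% → no reduction. → 5%.
Line C: agricultural → 16-3; electrically operated → 16-3-2; new → 16-3-2-1. Scheduled 37%. Dorestad agreement on 16-1-4-2: 16-3-2-1 not covered; Dorestad agreement on 16-2-3: 16-3-2-1 not covered. → 37%.
Sum: 24% + 5% + 37% = 66%.

66%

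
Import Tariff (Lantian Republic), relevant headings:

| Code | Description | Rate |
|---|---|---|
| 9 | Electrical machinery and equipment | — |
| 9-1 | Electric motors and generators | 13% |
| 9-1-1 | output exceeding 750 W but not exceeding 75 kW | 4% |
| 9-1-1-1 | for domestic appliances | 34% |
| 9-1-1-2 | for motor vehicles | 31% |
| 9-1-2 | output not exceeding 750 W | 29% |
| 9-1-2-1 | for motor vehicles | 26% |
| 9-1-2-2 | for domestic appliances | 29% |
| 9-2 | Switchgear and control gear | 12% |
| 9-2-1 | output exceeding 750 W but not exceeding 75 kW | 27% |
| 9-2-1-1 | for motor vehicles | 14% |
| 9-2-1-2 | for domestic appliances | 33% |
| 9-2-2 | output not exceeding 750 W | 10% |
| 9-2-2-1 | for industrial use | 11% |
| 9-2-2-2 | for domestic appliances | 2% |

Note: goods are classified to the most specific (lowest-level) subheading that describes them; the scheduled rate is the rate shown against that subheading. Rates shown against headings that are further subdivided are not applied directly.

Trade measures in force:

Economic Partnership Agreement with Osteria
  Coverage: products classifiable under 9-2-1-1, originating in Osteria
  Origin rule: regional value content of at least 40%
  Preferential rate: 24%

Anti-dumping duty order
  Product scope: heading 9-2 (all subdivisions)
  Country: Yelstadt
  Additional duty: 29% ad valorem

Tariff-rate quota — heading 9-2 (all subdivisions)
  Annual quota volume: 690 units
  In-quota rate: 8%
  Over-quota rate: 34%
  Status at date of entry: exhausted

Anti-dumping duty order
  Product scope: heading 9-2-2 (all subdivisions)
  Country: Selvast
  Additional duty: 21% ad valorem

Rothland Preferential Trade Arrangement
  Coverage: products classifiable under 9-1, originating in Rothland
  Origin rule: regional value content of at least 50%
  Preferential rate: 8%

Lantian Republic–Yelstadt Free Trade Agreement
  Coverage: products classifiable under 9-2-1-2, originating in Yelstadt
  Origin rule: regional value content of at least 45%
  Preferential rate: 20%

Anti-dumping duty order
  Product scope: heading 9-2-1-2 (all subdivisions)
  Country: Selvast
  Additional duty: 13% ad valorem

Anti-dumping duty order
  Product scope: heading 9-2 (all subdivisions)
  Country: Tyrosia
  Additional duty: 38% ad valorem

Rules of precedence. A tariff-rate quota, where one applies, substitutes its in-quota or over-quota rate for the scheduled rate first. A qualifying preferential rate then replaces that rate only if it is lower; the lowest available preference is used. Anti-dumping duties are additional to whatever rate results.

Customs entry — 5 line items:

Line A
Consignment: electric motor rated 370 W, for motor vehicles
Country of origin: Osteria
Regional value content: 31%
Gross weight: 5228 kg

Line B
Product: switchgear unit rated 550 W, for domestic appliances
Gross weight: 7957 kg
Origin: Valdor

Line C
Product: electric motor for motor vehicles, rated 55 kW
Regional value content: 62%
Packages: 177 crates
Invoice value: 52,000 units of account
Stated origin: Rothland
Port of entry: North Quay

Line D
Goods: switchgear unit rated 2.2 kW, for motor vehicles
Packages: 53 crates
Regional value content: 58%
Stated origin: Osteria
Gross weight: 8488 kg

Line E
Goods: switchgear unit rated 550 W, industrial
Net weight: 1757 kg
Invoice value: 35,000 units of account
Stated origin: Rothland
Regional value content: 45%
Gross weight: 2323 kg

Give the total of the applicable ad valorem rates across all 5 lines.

Line A: electric motor → 9-1; rated 370 W → 9-1-2; for motor vehicles → 9-1-2-1. Scheduled 26%. Osteria agreement on 9-2-1-1: 9-1-2-1 not covered. → 26%.
Line B: switchgear unit → 9-2; rated 550 W → 9-2-2; for domestic appliances → 9-2-2-2. Scheduled 2%. quota on 9-2 exhausted → over-quota 34%. → 34%.
Line C: electric motor → 9-1; rated 55 kW → 9-1-1; for motor vehicles → 9-1-1-2. Scheduled 31%. Rothland agreement on 9-1: RVC ≥ 50% → 8% available; preferential 8%. → 8%.
Line D: switchgear unit → 9-2; rated 2.2 kW → 9-2-1; for motor vehicles → 9-2-1-1. Scheduled 14%. quota on 9-2 exhausted → over-quota 34%; Osteria agreement on 9-2-1-1: RVC ≥ 40% → 24% available; preferential 24%. → 24%.
Line E: switchgear unit → 9-2; rated 550 W → 9-2-2; industrial → 9-2-2-1. Scheduled 11%. quota on 9-2 exhausted → over-quota 34%; Rothland agreement on 9-1: 9-2-2-1 not covered. → 34%.
Sum: 26% + 34% + 8% + 24% + 34% = 126%.

126%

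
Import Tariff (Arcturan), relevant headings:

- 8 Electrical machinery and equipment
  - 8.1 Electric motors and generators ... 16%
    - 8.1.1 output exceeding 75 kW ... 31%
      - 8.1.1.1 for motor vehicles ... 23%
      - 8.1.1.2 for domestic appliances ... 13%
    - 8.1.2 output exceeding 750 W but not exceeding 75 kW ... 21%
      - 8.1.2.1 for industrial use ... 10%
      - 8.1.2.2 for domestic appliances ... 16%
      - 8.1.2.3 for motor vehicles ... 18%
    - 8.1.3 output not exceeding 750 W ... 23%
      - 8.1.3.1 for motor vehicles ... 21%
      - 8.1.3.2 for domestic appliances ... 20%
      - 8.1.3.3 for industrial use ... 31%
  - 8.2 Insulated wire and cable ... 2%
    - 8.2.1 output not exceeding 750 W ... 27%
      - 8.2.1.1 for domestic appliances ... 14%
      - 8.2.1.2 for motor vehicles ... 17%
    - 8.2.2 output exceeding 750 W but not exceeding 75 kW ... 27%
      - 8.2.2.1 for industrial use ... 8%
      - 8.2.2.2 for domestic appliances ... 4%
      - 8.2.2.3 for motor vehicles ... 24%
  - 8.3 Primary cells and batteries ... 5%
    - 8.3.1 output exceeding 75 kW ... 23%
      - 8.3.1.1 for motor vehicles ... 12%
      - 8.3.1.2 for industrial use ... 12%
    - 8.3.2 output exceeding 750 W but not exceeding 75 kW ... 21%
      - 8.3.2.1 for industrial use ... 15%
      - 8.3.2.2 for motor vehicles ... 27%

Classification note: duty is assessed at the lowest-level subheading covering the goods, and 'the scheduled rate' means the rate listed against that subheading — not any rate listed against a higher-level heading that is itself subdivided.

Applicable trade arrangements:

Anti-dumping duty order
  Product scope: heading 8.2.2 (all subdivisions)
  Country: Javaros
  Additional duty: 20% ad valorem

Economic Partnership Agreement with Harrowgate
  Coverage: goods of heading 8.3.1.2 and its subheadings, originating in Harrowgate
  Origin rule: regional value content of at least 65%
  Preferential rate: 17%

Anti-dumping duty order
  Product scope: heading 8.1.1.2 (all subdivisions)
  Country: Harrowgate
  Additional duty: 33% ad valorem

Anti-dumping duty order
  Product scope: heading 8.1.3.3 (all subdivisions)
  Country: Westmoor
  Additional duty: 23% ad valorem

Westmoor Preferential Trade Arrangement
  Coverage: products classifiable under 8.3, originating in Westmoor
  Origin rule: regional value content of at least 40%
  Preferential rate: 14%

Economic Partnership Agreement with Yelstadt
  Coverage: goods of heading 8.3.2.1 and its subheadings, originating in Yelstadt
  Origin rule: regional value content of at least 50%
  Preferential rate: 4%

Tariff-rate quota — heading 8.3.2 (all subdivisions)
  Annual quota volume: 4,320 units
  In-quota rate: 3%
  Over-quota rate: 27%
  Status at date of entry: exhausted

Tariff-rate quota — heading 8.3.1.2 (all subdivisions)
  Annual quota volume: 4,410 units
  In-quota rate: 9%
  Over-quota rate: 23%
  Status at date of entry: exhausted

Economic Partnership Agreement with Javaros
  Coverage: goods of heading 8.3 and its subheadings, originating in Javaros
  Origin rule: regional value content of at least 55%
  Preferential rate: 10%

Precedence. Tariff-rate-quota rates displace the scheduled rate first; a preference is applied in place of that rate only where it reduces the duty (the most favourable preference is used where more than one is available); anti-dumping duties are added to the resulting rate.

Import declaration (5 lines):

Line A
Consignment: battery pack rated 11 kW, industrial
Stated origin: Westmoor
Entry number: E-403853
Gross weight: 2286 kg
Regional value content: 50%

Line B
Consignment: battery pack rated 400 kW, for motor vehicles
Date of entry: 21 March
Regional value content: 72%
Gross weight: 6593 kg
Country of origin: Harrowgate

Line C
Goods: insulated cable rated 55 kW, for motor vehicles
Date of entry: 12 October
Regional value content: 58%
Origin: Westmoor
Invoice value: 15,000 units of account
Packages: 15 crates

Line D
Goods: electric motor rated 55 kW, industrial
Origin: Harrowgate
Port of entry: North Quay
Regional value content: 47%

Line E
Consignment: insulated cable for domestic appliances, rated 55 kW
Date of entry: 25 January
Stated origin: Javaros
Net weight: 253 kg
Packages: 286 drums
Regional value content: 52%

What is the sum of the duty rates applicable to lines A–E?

Line A: battery pack → 8.3; rated 11 kW → 8.3.2; industrial → 8.3.2.1. Scheduled 15%. quota on 8.3.2 exhausted → over-quota 27%; Westmoor agreement on 8.3: RVC ≥ 40% → 14% available; preferential 14%. → 14%.
Line B: battery pack → 8.3; rated 400 kW → 8.3.1; for motor vehicles → 8.3.1.1. Scheduled 12%. Harrowgate agreement on 8.3.1.2: 8.3.1.1 not covered. → 12%.
Line C: insulated cable → 8.2; rated 55 kW → 8.2.2; for motor vehicles → 8.2.2.3. Scheduled 24%. Westmoor agreement on 8.3: 8.2.2.3 not covered. → 24%.
Line D: electric motor → 8.1; rated 55 kW → 8.1.2; industrial → 8.1.2.1. Scheduled 10%. Harrowgate agreement on 8.3.1.2: 8.1.2.1 not covered. → 10%.
Line E: insulated cable → 8.2; rated 55 kW → 8.2.2; for domestic appliances → 8.2.2.2. Scheduled 4%. Javaros agreement on 8.3: 8.2.2.2 not covered; anti-dumping (Javaros, 8.2.2): +20%; total 4% + 20% = 24%. → 24%.
Sum: 14% + 12% + 24% + 10% + 24% = 84%.

84%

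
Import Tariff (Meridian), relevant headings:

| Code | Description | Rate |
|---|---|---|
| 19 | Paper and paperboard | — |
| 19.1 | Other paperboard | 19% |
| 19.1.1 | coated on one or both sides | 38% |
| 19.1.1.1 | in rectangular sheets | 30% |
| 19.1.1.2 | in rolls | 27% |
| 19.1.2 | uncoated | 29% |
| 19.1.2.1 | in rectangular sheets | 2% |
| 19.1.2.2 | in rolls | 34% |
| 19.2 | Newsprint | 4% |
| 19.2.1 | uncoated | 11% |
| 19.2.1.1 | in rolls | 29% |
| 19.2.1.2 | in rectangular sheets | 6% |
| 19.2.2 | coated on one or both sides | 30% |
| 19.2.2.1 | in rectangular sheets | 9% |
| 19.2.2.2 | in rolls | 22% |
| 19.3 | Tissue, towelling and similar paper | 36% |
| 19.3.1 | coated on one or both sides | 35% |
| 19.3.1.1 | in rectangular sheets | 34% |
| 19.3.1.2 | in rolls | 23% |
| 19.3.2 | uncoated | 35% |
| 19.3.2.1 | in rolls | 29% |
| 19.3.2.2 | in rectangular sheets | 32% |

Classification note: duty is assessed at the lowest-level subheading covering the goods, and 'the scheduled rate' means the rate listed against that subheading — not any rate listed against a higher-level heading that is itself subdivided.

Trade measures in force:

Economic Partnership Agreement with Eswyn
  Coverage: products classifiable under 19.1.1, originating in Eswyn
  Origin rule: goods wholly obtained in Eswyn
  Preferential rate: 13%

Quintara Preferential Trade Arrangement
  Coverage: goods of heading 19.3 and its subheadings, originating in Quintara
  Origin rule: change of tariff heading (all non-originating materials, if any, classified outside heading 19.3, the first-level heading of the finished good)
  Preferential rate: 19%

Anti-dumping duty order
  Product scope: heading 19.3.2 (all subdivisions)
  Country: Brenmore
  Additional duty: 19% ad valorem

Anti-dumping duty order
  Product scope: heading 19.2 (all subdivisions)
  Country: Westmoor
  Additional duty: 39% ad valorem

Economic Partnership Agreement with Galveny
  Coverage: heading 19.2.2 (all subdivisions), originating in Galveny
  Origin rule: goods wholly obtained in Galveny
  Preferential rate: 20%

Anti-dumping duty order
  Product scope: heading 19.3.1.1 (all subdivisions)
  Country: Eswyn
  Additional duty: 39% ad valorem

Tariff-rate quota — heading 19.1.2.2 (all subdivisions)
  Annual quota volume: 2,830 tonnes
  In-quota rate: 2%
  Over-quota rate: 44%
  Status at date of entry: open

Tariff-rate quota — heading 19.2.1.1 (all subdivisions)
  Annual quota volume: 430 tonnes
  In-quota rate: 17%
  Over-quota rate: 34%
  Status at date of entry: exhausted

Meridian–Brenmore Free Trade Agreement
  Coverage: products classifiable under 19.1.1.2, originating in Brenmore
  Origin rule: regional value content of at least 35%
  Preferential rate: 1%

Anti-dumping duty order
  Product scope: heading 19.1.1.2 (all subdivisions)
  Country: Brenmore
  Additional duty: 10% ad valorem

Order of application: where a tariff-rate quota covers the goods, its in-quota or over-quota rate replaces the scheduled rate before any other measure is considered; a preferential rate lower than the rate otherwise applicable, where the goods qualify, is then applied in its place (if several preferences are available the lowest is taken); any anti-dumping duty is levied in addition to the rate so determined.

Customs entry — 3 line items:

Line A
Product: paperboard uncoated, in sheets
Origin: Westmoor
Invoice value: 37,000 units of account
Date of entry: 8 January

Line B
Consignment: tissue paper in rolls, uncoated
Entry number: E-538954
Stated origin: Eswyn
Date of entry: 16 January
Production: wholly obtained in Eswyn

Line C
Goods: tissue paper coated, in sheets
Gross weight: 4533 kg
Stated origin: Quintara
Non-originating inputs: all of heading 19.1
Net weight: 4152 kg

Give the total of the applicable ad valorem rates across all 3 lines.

50%

Line A: paperboard → 19.1; uncoated → 19.1.2; in sheets → 19.1.2.1. Scheduled 2%. No special measure applies. → 2%.
Line B: tissue paper → 19.3; uncoated → 19.3.2; in rolls → 19.3.2.1. Scheduled 29%. Eswyn agreement on 19.1.1: 19.3.2.1 not covered. → 29%.
Line C: tissue paper → 19.3; coated → 19.3.1; in sheets → 19.3.1.1. Scheduled 34%. Quintara agreement on 19.3: CTH met → 19% available; preferential 19%. → 19%.
Sum: 2% + 29% + 19% = 50%.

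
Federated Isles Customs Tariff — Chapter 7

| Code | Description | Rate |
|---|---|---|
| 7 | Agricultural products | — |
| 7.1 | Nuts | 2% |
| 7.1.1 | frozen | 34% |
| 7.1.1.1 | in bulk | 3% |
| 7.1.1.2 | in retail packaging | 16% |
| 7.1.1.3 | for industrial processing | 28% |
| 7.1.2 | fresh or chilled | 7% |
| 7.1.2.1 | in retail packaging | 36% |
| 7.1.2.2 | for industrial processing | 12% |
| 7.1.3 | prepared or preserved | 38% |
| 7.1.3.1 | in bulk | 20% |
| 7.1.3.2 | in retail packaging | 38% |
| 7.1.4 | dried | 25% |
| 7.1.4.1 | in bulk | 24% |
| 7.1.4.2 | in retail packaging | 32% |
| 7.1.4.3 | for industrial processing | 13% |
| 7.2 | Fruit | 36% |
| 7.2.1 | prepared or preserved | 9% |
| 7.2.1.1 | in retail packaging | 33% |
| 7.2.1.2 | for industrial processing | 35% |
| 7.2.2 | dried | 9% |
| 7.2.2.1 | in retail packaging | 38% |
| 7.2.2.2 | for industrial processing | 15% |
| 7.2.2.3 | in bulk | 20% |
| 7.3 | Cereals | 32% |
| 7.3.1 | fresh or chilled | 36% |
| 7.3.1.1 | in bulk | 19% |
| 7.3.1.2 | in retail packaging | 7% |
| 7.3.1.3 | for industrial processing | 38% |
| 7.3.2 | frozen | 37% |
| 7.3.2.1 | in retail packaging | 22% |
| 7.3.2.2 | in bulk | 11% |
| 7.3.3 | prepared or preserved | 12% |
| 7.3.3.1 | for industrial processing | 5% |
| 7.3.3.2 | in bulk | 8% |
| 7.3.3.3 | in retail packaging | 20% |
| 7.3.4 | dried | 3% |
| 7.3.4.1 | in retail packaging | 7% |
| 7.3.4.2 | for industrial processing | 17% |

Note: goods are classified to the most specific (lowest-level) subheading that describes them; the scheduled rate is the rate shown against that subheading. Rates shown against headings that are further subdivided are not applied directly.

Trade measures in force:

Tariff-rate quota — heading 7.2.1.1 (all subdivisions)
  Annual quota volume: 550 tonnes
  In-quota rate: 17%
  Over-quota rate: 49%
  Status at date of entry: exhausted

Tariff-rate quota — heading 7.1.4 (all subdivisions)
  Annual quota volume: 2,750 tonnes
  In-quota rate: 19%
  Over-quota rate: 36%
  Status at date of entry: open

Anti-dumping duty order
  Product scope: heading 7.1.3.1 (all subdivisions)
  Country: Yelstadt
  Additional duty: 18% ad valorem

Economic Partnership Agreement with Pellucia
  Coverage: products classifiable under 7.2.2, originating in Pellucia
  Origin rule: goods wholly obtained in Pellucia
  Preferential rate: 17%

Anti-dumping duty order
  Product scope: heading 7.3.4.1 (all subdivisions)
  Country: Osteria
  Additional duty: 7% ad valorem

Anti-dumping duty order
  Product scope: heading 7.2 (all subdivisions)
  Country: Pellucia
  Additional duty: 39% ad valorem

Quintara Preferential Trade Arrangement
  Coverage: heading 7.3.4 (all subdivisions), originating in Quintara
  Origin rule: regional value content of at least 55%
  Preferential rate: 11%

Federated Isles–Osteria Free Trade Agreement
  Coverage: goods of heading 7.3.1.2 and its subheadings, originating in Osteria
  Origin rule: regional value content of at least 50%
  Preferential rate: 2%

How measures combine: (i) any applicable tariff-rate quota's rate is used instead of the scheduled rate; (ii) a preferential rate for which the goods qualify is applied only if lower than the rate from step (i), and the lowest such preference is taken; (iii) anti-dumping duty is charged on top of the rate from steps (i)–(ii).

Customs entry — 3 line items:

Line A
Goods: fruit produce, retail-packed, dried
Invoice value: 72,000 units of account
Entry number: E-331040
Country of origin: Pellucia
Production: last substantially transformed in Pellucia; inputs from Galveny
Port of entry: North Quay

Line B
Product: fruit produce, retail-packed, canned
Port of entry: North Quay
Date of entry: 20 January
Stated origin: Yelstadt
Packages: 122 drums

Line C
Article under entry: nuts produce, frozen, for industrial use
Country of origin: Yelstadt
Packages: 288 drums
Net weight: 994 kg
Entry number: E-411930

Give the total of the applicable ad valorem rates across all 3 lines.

154%

Line A: fruit → 7.2; dried → 7.2.2; retail-packed → 7.2.2.1. Scheduled 38%. Pellucia agreement on 7.2.2: not wholly obtained; anti-dumping (Pellucia, 7.2): +39%; total 38% + 39% = 77%. → 77%.
Line B: fruit → 7.2; canned → 7.2.1; retail-packed → 7.2.1.1. Scheduled 33%. quota on 7.2.1.1 exhausted → over-quota 49%. → 49%.
Line C: nuts → 7.1; frozen → 7.1.1; for industrial use → 7.1.1.3. Scheduled 28%. No special measure applies. → 28%.
Sum: 77% + 49% + 28% = 154%.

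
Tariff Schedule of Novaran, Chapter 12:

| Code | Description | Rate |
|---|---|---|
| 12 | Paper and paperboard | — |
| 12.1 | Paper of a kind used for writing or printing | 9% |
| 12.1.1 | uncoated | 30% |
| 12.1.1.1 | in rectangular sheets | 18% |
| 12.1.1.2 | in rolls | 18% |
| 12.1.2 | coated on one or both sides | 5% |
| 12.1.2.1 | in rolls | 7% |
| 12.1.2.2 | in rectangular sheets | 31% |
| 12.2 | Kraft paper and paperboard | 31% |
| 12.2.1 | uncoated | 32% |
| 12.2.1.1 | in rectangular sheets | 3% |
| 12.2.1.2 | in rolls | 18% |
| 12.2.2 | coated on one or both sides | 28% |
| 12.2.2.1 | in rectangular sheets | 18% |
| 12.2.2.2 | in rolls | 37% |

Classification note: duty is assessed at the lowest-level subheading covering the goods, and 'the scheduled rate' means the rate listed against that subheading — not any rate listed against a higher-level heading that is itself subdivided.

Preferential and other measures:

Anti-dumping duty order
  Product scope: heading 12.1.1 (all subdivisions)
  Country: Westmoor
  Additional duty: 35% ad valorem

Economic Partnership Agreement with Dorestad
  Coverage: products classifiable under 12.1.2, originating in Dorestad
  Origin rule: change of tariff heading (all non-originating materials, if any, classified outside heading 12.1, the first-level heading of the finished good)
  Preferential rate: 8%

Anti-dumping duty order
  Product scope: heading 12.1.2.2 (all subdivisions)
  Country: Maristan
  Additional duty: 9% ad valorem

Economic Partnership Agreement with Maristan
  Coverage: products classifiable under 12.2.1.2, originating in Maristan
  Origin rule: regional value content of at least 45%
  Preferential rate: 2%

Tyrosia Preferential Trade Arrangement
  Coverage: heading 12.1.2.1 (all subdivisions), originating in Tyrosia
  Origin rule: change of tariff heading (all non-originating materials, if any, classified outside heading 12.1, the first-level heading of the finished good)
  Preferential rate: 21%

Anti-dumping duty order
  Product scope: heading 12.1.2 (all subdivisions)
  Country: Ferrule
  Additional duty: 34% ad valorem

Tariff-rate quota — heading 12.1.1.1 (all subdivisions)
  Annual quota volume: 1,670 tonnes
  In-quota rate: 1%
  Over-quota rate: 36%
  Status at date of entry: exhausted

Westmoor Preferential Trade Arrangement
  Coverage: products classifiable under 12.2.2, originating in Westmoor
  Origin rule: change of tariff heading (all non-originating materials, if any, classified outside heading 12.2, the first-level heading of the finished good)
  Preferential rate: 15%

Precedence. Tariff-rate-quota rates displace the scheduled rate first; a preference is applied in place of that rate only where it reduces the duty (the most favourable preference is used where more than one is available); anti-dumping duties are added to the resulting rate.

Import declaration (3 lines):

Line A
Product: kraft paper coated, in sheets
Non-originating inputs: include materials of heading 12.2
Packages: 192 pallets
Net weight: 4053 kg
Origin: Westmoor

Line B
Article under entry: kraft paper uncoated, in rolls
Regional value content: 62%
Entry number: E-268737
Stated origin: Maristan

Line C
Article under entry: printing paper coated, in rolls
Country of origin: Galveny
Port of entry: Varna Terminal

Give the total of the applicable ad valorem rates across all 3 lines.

27%

Line A: kraft paper → 12.2; coated → 12.2.2; in sheets → 12.2.2.1. Scheduled 18%. Westmoor agreement on 12.2.2: CTH not met. → 18%.
Line B: kraft paper → 12.2; uncoated → 12.2.1; in rolls → 12.2.1.2. Scheduled 18%. Maristan agreement on 12.2.1.2: RVC ≥ 45% → 2% available; preferential 2%. → 2%.
Line C: printing paper → 12.1; coated → 12.1.2; in rolls → 12.1.2.1. Scheduled 7%. No special measure applies. → 7%.
Sum: 18% + 2% + 7% = 27%.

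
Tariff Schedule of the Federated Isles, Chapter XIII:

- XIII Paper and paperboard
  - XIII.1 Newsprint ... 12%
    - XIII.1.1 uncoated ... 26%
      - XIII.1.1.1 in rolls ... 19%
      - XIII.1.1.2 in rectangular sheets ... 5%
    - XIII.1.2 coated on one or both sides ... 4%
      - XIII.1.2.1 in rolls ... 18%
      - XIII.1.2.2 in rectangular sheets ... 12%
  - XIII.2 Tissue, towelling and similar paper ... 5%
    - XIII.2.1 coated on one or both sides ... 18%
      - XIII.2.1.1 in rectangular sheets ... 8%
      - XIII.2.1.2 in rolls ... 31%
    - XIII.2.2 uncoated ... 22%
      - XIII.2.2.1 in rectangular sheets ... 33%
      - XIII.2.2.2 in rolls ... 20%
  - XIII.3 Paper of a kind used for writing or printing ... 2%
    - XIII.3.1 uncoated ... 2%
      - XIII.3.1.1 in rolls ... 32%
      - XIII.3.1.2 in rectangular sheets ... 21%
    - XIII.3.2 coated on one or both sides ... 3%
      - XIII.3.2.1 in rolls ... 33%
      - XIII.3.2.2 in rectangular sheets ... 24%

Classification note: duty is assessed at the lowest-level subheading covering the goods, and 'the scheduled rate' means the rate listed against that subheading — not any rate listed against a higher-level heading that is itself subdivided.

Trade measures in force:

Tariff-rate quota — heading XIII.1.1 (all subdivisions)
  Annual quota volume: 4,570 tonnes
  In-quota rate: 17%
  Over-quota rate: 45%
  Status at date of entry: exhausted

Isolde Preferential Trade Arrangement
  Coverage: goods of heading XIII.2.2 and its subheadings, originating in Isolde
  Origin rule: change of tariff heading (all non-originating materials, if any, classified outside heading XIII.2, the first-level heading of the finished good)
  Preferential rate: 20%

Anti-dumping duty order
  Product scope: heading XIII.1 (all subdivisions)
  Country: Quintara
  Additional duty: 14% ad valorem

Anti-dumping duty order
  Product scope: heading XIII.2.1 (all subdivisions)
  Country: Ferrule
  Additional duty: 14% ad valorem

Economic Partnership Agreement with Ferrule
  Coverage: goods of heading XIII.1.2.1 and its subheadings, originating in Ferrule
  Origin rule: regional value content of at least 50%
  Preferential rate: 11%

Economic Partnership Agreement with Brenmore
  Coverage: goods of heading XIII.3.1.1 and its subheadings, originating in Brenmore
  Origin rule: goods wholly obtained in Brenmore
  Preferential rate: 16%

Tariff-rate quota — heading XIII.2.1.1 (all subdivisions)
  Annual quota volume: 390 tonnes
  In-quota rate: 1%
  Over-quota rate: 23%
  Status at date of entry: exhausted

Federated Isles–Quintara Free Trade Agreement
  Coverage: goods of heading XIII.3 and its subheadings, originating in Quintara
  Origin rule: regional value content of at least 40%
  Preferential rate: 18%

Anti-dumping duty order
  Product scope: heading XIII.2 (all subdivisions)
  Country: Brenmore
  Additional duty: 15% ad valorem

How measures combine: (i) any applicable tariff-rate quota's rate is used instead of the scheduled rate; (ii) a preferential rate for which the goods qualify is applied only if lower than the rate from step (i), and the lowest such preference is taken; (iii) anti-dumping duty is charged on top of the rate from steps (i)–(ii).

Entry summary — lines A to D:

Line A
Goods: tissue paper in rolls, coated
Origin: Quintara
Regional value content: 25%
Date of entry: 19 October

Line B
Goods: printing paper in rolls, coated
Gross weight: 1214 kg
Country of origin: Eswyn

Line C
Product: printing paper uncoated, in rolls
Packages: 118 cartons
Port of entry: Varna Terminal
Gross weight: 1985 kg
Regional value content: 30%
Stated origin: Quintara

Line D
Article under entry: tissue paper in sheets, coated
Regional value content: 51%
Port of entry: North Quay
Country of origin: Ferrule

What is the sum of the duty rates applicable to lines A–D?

Line A: tissue paper → XIII.2; coated → XIII.2.1; in rolls → XIII.2.1.2. Scheduled 31%. Quintara agreement on XIII.3: XIII.2.1.2 not covered. → 31%.
Line B: printing paper → XIII.3; coated → XIII.3.2; in rolls → XIII.3.2.1. Scheduled 33%. No special measure applies. → 33%.
Line C: printing paper → XIII.3; uncoated → XIII.3.1; in rolls → XIII.3.1.1. Scheduled 32%. Quintara agreement on XIII.3: RVC < 40%. → 32%.
Line D: tissue paper → XIII.2; coated → XIII.2.1; in sheets → XIII.2.1.1. Scheduled 8%. quota on XIII.2.1.1 exhausted → over-quota 23%; Ferrule agreement on XIII.1.2.1: XIII.2.1.1 not covered; anti-dumping (Ferrule, XIII.2.1): +14%; total 23% + 14% = 37%. → 37%.
Sum: 31% + 33% + 32% + 37% = 133%.

133%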